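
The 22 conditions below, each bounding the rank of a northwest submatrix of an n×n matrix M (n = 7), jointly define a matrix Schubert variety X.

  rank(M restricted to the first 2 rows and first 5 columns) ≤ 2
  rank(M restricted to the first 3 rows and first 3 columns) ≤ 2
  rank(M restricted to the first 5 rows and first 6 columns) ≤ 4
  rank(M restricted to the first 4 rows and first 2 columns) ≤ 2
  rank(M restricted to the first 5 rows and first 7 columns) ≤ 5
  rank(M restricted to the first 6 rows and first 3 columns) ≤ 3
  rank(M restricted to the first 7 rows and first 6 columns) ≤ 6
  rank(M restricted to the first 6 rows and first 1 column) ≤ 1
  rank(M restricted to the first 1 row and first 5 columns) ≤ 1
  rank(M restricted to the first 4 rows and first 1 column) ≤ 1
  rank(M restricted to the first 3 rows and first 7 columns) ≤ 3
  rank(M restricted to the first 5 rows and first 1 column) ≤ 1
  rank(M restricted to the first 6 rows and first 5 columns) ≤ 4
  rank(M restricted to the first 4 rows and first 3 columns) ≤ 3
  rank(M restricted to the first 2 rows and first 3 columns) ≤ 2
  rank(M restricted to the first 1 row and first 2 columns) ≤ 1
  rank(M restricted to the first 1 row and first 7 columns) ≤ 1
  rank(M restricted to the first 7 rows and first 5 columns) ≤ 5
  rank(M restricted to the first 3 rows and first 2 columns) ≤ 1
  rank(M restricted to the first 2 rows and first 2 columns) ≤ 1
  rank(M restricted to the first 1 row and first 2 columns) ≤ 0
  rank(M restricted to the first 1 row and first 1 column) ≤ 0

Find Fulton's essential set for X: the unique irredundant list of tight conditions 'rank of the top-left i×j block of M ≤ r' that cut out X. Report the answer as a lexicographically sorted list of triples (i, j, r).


Computing R[i][j] = min implied NW-rank bound (n=7, 22 conditions):

  i=1: 0, 0, 1, 1, 1, 1, 1
  i=2: 1, 1, 2, 2, 2, 2, 2
  i=3: 1, 1, 2, 3, 3, 3, 3
  i=4: 1, 2, 3, 4, 4, 4, 4
  i=5: 1, 2, 3, 4, 4, 4, 5
  i=6: 1, 2, 3, 4, 4, 5, 6
  i=7: 1, 2, 3, 4, 5, 6, 7

the unique w with this rank table is (3, 1, 4, 2, 7, 6, 5).

4 SE-corners of the 6-cell Rothe diagram give Ess(w):

[(1, 2, 0), (3, 2, 1), (5, 6, 4), (6, 5, 4)]


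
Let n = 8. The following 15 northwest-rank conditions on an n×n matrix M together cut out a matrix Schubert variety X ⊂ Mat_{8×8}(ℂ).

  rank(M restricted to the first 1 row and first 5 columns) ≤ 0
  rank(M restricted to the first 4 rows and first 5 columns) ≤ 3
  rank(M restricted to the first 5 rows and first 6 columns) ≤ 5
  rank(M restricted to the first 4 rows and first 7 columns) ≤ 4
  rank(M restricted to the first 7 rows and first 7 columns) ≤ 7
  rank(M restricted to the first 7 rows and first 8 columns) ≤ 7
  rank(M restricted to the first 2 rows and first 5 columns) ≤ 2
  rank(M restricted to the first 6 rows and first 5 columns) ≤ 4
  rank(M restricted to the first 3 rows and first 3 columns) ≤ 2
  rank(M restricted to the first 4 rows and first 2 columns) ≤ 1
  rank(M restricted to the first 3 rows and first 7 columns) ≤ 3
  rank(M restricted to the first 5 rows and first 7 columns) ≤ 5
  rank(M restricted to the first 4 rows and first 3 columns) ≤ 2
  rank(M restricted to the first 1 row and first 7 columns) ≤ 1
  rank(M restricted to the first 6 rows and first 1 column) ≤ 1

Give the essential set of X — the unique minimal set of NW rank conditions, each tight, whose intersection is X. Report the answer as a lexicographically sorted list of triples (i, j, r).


Recovering R(i,j) via the rank-extension bound from the 15 conditions:

  row 1: 0, 0, 0, 0, 0, 1, 1, 1
  row 2: 1, 1, 1, 1, 1, 2, 2, 2
  row 3: 1, 1, 2, 2, 2, 3, 3, 3
  row 4: 1, 1, 2, 3, 3, 4, 4, 4
  row 5: 1, 2, 3, 4, 4, 5, 5, 5
  row 6: 1, 2, 3, 4, 4, 5, 6, 6
  row 7: 1, 2, 3, 4, 5, 6, 7, 7
  row 8: 1, 2, 3, 4, 5, 6, 7, 8

so w = (6, 1, 3, 4, 2, 7, 5, 8).

ℓ(w)=8; the 3 essential cells (i,j,r):

[(1, 5, 0), (4, 2, 1), (6, 5, 4)]


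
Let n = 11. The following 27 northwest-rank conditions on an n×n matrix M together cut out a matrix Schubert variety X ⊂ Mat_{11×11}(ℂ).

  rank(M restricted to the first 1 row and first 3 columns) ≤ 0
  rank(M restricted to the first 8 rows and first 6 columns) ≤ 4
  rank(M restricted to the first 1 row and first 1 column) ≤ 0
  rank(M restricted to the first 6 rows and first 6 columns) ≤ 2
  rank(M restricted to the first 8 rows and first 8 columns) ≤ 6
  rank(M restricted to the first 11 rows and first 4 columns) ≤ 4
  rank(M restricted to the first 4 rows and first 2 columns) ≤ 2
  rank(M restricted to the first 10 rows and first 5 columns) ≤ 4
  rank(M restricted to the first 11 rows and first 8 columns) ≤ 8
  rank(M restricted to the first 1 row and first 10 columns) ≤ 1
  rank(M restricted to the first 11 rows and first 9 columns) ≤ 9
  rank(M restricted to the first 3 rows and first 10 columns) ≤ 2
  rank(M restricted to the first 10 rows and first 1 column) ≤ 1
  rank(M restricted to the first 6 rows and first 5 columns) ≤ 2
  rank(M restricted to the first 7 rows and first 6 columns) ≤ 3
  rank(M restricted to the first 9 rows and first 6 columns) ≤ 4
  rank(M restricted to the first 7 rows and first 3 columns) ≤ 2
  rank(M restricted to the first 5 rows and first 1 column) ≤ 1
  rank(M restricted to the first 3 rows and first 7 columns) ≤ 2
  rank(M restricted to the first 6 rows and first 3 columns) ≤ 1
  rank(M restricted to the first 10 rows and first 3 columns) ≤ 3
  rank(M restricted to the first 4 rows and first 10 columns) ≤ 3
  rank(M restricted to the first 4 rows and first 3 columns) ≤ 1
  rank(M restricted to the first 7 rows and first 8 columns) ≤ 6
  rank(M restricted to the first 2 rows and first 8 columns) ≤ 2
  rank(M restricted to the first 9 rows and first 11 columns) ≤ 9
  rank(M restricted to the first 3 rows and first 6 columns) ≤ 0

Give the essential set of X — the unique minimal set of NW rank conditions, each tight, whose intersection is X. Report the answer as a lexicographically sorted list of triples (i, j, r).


Reconstructing r_w from the 27 given conditions:

  R[1]: 0  0  0  0  0  0  1  1  1  1  1
  R[2]: 0  0  0  0  0  0  1  2  2  2  2
  R[3]: 0  0  0  0  0  0  1  2  2  2  3
  R[4]: 1  1  1  1  1  1  2  3  3  3  4
  R[5]: 1  1  1  2  2  2  3  4  4  4  5
  R[6]: 1  1  1  2  2  2  3  4  5  5  6
  R[7]: 1  2  2  3  3  3  4  5  6  6  7
  R[8]: 1  2  3  4  4  4  5  6  7  7  8
  R[9]: 1  2  3  4  4  4  5  6  7  8  9
  R[10]: 1  2  3  4  4  5  6  7  8  9  10
  R[11]: 1  2  3  4  5  6  7  8  9  10  11

reading off 1-entries of Δ²R: w = (7, 8, 11, 1, 4, 9, 2, 3, 10, 6, 5).

Rothe diagram D(w) (29 cells), 6 SE-corners (essential conditions):

[(3, 6, 0), (3, 10, 2), (6, 3, 1), (6, 6, 2), (9, 6, 4), (10, 5, 4)]


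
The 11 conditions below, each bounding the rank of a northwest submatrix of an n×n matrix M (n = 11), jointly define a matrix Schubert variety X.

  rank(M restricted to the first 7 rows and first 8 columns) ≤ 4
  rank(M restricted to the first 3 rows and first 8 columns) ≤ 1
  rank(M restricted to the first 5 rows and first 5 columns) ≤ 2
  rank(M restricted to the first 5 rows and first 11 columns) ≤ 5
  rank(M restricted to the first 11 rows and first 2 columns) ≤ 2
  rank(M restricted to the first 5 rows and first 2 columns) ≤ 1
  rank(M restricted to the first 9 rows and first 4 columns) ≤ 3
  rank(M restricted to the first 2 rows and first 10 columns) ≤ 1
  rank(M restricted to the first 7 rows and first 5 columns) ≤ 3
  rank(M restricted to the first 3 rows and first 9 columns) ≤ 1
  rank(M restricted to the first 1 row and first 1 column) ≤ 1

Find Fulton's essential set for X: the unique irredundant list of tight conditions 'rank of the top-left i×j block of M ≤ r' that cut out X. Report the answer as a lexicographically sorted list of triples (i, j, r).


Rank table r_w(11×11) implied by the 11 constraints:

  i=1: 1 | 1 | 1 | 1 | 1 | 1 | 1 | 1 | 1 | 1 | 1
  i=2: 1 | 1 | 1 | 1 | 1 | 1 | 1 | 1 | 1 | 1 | 2
  i=3: 1 | 1 | 1 | 1 | 1 | 1 | 1 | 1 | 1 | 2 | 3
  i=4: 1 | 1 | 2 | 2 | 2 | 2 | 2 | 2 | 2 | 3 | 4
  i=5: 1 | 1 | 2 | 2 | 2 | 3 | 3 | 3 | 3 | 4 | 5
  i=6: 1 | 2 | 3 | 3 | 3 | 4 | 4 | 4 | 4 | 5 | 6
  i=7: 1 | 2 | 3 | 3 | 3 | 4 | 4 | 4 | 5 | 6 | 7
  i=8: 1 | 2 | 3 | 3 | 4 | 5 | 5 | 5 | 6 | 7 | 8
  i=9: 1 | 2 | 3 | 3 | 4 | 5 | 6 | 6 | 7 | 8 | 9
  i=10: 1 | 2 | 3 | 4 | 5 | 6 | 7 | 7 | 8 | 9 | 10
  i=11: 1 | 2 | 3 | 4 | 5 | 6 | 7 | 8 | 9 | 10 | 11

reading off 1-entries of Δ²R: w = (1, 11, 10, 3, 6, 2, 9, 5, 7, 4, 8).

Fulton essential set (7 of the 27 Rothe cells):

[(2, 10, 1), (3, 9, 1), (5, 2, 1), (5, 5, 2), (7, 5, 3), (7, 8, 4), (9, 4, 3)]


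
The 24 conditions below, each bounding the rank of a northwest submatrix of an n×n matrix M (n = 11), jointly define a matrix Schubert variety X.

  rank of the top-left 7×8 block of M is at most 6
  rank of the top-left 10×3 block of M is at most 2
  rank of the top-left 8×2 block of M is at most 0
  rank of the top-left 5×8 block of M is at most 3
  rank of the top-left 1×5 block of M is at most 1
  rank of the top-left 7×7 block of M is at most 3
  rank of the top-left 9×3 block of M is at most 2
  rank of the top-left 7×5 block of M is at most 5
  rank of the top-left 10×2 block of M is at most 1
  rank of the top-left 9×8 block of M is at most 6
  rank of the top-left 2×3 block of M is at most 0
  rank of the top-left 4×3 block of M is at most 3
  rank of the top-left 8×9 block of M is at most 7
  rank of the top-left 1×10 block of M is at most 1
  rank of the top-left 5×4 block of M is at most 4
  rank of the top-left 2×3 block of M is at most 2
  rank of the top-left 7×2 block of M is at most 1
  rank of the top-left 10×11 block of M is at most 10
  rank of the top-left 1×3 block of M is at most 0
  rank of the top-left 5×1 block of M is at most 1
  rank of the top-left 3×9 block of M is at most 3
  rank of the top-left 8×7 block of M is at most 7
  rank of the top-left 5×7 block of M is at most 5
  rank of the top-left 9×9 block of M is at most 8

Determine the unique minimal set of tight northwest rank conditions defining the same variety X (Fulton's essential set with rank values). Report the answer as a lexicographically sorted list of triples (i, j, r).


Rank table r_w(11×11) implied by the 24 constraints:

  row 1: 0, 0, 0, 1, 1, 1, 1, 1, 1, 1, 1
  row 2: 0, 0, 0, 1, 2, 2, 2, 2, 2, 2, 2
  row 3: 0, 0, 1, 2, 3, 3, 3, 3, 3, 3, 3
  row 4: 0, 0, 1, 2, 3, 3, 3, 3, 4, 4, 4
  row 5: 0, 0, 1, 2, 3, 3, 3, 3, 4, 5, 5
  row 6: 0, 0, 1, 2, 3, 3, 3, 4, 5, 6, 6
  row 7: 0, 0, 1, 2, 3, 3, 3, 4, 5, 6, 7
  row 8: 0, 0, 1, 2, 3, 4, 4, 5, 6, 7, 8
  row 9: 1, 1, 2, 3, 4, 5, 5, 6, 7, 8, 9
  row 10: 1, 1, 2, 3, 4, 5, 6, 7, 8, 9, 10
  row 11: 1, 2, 3, 4, 5, 6, 7, 8, 9, 10, 11

the unique w with this rank table is (4, 5, 3, 9, 10, 8, 11, 6, 1, 7, 2).

Rothe diagram D(w) (29 cells), 5 SE-corners (essential conditions):

[(2, 3, 0), (5, 8, 3), (7, 7, 3), (8, 2, 0), (10, 2, 1)]


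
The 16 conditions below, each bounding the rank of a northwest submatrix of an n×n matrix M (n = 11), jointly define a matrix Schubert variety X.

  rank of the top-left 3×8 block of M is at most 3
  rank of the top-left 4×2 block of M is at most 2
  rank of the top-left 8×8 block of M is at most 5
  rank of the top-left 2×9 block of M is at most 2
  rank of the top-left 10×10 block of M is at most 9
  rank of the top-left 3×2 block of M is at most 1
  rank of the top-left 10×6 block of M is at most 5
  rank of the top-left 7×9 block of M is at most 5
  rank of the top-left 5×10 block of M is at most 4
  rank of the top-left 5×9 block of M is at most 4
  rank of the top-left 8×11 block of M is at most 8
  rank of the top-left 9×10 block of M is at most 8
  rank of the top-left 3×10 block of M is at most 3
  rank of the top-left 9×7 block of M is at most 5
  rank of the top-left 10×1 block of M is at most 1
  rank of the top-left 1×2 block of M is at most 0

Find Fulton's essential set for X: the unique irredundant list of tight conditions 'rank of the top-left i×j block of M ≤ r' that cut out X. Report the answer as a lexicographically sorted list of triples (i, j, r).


The tightest implied rank at each (i,j), from the 16 conditions:

  R[1]: 0  0  1  1  1  1  1  1  1  1  1
  R[2]: 1  1  2  2  2  2  2  2  2  2  2
  R[3]: 1  1  2  3  3  3  3  3  3  3  3
  R[4]: 1  2  3  4  4  4  4  4  4  4  4
  R[5]: 1  2  3  4  4  4  4  4  4  4  5
  R[6]: 1  2  3  4  5  5  5  5  5  5  6
  R[7]: 1  2  3  4  5  5  5  5  5  6  7
  R[8]: 1  2  3  4  5  5  5  5  6  7  8
  R[9]: 1  2  3  4  5  5  5  6  7  8  9
  R[10]: 1  2  3  4  5  5  6  7  8  9  10
  R[11]: 1  2  3  4  5  6  7  8  9  10  11

hence w(1..11) = (3, 1, 4, 2, 11, 5, 10, 9, 8, 7, 6).

7 SE-corners of the 19-cell Rothe diagram give Ess(w):

[(1, 2, 0), (3, 2, 1), (5, 10, 4), (7, 9, 5), (8, 8, 5), (9, 7, 5), (10, 6, 5)]


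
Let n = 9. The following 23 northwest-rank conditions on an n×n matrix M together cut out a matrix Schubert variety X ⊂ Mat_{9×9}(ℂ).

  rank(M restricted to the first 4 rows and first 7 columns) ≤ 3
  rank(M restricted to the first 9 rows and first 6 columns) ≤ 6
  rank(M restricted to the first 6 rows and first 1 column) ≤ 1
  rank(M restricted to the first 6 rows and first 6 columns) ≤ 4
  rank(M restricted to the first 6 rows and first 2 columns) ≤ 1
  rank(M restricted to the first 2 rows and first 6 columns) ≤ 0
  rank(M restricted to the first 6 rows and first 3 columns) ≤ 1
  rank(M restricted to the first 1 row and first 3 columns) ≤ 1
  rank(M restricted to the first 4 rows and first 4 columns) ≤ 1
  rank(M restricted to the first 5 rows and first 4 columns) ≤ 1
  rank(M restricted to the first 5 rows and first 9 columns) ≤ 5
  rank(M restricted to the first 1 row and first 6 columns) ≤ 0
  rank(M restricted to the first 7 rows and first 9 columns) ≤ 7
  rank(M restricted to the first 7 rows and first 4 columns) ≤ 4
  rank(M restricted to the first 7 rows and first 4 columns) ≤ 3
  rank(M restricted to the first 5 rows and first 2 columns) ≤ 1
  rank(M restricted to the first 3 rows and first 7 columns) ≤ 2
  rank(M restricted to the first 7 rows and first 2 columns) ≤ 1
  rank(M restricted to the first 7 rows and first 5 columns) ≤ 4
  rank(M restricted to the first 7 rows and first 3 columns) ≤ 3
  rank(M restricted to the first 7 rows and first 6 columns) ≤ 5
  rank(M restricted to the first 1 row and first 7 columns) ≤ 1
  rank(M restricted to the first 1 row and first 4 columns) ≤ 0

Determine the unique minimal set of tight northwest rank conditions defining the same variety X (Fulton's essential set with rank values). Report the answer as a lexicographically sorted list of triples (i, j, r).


The tightest implied rank at each (i,j), from the 23 conditions:

  0  0  0  0  0  0  1  1  1
  0  0  0  0  0  0  1  2  2
  1  1  1  1  1  1  2  3  3
  1  1  1  1  2  2  3  4  4
  1  1  1  1  2  3  4  5  5
  1  1  1  2  3  4  5  6  6
  1  1  2  3  4  5  6  7  7
  1  2  3  4  5  6  7  8  8
  1  2  3  4  5  6  7  8  9

so w = (7, 8, 1, 5, 6, 4, 3, 2, 9).

|D(w)|=21, |Ess(w)|=4:

[(2, 6, 0), (5, 4, 1), (6, 3, 1), (7, 2, 1)]


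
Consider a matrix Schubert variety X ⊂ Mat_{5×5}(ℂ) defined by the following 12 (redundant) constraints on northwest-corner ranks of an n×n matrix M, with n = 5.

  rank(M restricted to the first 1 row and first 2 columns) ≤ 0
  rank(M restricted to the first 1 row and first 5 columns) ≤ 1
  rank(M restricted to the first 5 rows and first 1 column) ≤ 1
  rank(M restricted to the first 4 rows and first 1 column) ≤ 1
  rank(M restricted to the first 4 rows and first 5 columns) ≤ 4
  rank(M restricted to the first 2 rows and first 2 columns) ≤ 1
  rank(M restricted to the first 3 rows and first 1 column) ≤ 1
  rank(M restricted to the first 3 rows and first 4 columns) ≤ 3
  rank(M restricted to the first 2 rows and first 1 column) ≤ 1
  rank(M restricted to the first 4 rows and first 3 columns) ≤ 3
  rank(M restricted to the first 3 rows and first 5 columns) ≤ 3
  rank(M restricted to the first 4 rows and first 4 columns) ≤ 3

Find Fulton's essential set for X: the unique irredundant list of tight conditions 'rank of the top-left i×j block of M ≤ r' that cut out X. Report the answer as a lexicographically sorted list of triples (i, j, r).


Computing R[i][j] = min implied NW-rank bound (n=5, 12 conditions):

  R[1]: 0, 0, 1, 1, 1
  R[2]: 1, 1, 2, 2, 2
  R[3]: 1, 2, 3, 3, 3
  R[4]: 1, 2, 3, 3, 4
  R[5]: 1, 2, 3, 4, 5

second differences of R give the permutation w = (3, 1, 2, 5, 4).

|D(w)|=3, |Ess(w)|=2:

[(1, 2, 0), (4, 4, 3)]


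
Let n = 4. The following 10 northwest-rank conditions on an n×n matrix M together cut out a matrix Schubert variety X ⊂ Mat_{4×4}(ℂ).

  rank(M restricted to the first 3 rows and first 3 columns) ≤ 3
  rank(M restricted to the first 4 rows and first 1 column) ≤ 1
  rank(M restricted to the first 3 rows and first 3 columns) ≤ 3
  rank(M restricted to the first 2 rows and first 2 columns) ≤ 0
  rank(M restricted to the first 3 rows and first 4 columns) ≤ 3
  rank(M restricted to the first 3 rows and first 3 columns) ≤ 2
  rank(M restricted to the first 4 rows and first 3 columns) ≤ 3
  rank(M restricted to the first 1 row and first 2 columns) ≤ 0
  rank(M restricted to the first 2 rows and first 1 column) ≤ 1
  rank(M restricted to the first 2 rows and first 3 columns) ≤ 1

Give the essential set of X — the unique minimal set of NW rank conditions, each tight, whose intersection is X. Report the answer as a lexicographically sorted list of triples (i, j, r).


Computing R[i][j] = min implied NW-rank bound (n=4, 10 conditions):

  row 1: 0  0  1  1
  row 2: 0  0  1  2
  row 3: 1  1  2  3
  row 4: 1  2  3  4

giving w = (3, 4, 1, 2) via Δ²R.

Fulton essential set (1 of the 4 Rothe cells):

[(2, 2, 0)]


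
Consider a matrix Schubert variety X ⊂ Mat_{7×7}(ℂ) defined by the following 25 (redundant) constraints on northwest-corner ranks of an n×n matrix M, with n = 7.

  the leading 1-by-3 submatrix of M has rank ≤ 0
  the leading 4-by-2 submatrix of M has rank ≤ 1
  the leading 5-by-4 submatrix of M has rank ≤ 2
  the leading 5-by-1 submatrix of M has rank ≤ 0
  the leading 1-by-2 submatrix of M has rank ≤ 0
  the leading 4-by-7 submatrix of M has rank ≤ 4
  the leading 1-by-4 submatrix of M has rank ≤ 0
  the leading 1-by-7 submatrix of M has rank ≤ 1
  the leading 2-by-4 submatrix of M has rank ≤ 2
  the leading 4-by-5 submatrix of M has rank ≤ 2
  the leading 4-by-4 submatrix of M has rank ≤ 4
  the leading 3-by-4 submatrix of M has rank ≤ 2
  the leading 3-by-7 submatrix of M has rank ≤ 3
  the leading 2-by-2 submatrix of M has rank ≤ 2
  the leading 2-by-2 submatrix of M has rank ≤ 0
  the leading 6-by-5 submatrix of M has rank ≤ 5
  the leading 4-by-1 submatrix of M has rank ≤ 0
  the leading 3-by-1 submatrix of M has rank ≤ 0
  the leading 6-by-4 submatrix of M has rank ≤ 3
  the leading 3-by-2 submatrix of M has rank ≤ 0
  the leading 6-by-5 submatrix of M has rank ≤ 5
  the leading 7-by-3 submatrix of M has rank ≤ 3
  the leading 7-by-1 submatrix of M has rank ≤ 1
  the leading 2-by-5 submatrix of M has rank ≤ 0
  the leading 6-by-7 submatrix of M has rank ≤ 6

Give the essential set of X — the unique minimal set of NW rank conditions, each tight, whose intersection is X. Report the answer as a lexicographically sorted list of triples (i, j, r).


Computing R[i][j] = min implied NW-rank bound (n=7, 25 conditions):

  i=1: 0  0  0  0  0  1  1
  i=2: 0  0  0  0  0  1  2
  i=3: 0  0  1  1  1  2  3
  i=4: 0  1  2  2  2  3  4
  i=5: 0  1  2  2  3  4  5
  i=6: 1  2  3  3  4  5  6
  i=7: 1  2  3  4  5  6  7

giving w = (6, 7, 3, 2, 5, 1, 4) via Δ²R.

ℓ(w)=15; the 4 essential cells (i,j,r):

[(2, 5, 0), (3, 2, 0), (5, 1, 0), (5, 4, 2)]


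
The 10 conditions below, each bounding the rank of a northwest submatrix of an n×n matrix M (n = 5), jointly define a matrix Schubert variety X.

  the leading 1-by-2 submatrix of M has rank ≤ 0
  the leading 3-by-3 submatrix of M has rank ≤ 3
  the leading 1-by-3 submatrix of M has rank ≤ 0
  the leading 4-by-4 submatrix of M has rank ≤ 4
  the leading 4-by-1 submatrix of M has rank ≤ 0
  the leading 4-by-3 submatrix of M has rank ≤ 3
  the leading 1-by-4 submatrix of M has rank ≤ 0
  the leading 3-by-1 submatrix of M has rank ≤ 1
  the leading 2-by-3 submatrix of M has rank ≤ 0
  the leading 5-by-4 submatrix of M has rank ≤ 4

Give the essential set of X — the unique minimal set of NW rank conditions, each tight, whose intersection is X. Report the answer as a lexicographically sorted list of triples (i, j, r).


Recovering R(i,j) via the rank-extension bound from the 10 conditions:

  0, 0, 0, 0, 1
  0, 0, 0, 1, 2
  0, 1, 1, 2, 3
  0, 1, 2, 3, 4
  1, 2, 3, 4, 5

the unique w with this rank table is (5, 4, 2, 3, 1).

3 SE-corners of the 9-cell Rothe diagram give Ess(w):

[(1, 4, 0), (2, 3, 0), (4, 1, 0)]


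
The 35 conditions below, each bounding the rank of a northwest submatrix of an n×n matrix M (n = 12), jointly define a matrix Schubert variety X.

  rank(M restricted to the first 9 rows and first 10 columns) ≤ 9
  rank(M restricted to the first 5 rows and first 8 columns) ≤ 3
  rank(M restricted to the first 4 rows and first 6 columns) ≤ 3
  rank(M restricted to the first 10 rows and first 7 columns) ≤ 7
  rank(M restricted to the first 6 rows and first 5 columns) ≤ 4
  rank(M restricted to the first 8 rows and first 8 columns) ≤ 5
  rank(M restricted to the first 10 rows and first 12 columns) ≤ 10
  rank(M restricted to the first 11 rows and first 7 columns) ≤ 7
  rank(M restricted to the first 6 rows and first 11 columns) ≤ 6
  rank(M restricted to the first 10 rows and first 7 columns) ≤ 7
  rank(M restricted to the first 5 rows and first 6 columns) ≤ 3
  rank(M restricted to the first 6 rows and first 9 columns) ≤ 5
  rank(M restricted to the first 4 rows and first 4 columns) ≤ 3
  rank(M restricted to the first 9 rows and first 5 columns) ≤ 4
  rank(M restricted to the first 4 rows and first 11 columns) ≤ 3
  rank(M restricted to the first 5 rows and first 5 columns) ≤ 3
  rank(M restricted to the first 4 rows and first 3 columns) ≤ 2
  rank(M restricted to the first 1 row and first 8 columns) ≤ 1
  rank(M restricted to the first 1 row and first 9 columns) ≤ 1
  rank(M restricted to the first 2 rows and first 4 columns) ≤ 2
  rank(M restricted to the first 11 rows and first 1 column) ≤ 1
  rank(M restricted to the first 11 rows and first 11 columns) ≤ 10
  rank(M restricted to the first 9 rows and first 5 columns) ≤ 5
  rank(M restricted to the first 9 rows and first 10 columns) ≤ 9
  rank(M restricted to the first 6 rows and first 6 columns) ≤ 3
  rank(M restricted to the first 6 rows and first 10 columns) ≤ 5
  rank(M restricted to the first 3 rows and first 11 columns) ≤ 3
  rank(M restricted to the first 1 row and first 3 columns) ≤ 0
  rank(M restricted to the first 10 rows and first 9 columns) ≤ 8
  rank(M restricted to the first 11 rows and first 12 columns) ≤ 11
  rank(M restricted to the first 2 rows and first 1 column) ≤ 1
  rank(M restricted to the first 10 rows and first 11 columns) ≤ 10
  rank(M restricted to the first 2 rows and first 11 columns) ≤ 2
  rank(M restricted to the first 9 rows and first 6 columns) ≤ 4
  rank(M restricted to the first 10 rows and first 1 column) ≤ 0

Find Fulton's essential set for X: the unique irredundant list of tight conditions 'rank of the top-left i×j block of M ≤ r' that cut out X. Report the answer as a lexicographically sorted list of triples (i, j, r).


Reconstructing r_w from the 35 given conditions:

  i=1: 0, 0, 0, 1, 1, 1, 1, 1, 1, 1, 1, 1
  i=2: 0, 1, 1, 2, 2, 2, 2, 2, 2, 2, 2, 2
  i=3: 0, 1, 2, 3, 3, 3, 3, 3, 3, 3, 3, 3
  i=4: 0, 1, 2, 3, 3, 3, 3, 3, 3, 3, 3, 4
  i=5: 0, 1, 2, 3, 3, 3, 3, 3, 4, 4, 4, 5
  i=6: 0, 1, 2, 3, 3, 3, 4, 4, 5, 5, 5, 6
  i=7: 0, 1, 2, 3, 4, 4, 5, 5, 6, 6, 6, 7
  i=8: 0, 1, 2, 3, 4, 4, 5, 5, 6, 7, 7, 8
  i=9: 0, 1, 2, 3, 4, 4, 5, 6, 7, 8, 8, 9
  i=10: 0, 1, 2, 3, 4, 5, 6, 7, 8, 9, 9, 10
  i=11: 1, 2, 3, 4, 5, 6, 7, 8, 9, 10, 10, 11
  i=12: 1, 2, 3, 4, 5, 6, 7, 8, 9, 10, 11, 12

hence w(1..12) = (4, 2, 3, 12, 9, 7, 5, 10, 8, 6, 1, 11).

Fulton essential set (7 of the 28 Rothe cells):

[(1, 3, 0), (4, 11, 3), (5, 8, 3), (6, 6, 3), (8, 8, 5), (9, 6, 4), (10, 1, 0)]


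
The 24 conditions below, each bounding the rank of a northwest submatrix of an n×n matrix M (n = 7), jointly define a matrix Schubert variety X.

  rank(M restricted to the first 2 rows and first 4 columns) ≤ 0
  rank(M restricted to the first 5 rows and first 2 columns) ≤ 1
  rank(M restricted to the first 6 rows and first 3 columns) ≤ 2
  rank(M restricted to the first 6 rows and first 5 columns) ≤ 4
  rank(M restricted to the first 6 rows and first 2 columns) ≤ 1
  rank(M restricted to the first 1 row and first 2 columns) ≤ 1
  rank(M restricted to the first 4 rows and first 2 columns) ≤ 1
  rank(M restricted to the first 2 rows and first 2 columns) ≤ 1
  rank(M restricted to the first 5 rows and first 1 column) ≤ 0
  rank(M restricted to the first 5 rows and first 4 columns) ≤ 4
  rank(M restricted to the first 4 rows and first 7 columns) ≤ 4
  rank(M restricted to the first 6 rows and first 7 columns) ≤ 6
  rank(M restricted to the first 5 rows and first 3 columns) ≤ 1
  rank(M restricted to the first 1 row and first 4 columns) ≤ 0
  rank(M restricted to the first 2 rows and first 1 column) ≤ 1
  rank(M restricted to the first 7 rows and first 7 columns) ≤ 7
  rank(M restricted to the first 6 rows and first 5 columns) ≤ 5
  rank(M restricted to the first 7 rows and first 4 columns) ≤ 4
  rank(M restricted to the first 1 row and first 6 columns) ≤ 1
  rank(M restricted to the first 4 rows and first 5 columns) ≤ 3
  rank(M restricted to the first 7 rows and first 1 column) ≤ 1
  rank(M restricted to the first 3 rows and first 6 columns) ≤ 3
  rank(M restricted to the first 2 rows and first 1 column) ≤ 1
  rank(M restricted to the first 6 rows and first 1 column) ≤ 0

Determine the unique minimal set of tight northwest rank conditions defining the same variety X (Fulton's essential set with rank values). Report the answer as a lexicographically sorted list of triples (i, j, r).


The tightest implied rank at each (i,j), from the 24 conditions:

  0  0  0  0  1  1  1
  0  0  0  0  1  2  2
  0  1  1  1  2  3  3
  0  1  1  2  3  4  4
  0  1  1  2  3  4  5
  0  1  2  3  4  5  6
  1  2  3  4  5  6  7

so w = (5, 6, 2, 4, 7, 3, 1).

D(w) has 14 cells with 3 SE-corners; essential set:

[(2, 4, 0), (5, 3, 1), (6, 1, 0)]


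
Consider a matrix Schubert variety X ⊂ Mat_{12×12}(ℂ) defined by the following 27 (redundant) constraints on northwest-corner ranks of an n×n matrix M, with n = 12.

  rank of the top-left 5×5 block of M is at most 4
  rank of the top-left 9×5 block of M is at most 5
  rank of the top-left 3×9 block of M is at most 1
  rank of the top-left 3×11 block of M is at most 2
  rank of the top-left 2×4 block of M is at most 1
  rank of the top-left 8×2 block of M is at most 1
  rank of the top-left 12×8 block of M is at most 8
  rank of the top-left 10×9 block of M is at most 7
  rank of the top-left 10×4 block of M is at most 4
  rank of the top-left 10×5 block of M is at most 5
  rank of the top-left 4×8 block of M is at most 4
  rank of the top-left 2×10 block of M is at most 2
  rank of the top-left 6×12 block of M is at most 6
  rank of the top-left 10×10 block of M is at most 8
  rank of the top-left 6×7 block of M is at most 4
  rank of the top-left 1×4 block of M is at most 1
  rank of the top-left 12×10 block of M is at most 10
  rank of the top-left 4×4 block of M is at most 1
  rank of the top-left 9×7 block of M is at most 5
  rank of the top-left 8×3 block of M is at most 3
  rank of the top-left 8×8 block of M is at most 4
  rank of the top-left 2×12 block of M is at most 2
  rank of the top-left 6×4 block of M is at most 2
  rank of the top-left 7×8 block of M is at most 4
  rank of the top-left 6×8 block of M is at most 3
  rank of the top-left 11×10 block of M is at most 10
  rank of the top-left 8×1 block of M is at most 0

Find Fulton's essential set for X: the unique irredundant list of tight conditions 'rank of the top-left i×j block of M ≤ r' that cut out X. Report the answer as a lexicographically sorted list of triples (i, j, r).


Recovering R(i,j) via the rank-extension bound from the 27 conditions:

  i=1: 0, 1, 1, 1, 1, 1, 1, 1, 1, 1, 1, 1
  i=2: 0, 1, 1, 1, 1, 1, 1, 1, 1, 2, 2, 2
  i=3: 0, 1, 1, 1, 1, 1, 1, 1, 1, 2, 2, 3
  i=4: 0, 1, 1, 1, 2, 2, 2, 2, 2, 3, 3, 4
  i=5: 0, 1, 2, 2, 3, 3, 3, 3, 3, 4, 4, 5
  i=6: 0, 1, 2, 2, 3, 3, 3, 3, 4, 5, 5, 6
  i=7: 0, 1, 2, 3, 4, 4, 4, 4, 5, 6, 6, 7
  i=8: 0, 1, 2, 3, 4, 4, 4, 4, 5, 6, 7, 8
  i=9: 1, 2, 3, 4, 5, 5, 5, 5, 6, 7, 8, 9
  i=10: 1, 2, 3, 4, 5, 6, 6, 6, 7, 8, 9, 10
  i=11: 1, 2, 3, 4, 5, 6, 7, 7, 8, 9, 10, 11
  i=12: 1, 2, 3, 4, 5, 6, 7, 8, 9, 10, 11, 12

hence w(1..12) = (2, 10, 12, 5, 3, 9, 4, 11, 1, 6, 7, 8).

7 SE-corners of the 32-cell Rothe diagram give Ess(w):

[(3, 9, 1), (3, 11, 2), (4, 4, 1), (6, 4, 2), (6, 8, 3), (8, 1, 0), (8, 8, 4)]


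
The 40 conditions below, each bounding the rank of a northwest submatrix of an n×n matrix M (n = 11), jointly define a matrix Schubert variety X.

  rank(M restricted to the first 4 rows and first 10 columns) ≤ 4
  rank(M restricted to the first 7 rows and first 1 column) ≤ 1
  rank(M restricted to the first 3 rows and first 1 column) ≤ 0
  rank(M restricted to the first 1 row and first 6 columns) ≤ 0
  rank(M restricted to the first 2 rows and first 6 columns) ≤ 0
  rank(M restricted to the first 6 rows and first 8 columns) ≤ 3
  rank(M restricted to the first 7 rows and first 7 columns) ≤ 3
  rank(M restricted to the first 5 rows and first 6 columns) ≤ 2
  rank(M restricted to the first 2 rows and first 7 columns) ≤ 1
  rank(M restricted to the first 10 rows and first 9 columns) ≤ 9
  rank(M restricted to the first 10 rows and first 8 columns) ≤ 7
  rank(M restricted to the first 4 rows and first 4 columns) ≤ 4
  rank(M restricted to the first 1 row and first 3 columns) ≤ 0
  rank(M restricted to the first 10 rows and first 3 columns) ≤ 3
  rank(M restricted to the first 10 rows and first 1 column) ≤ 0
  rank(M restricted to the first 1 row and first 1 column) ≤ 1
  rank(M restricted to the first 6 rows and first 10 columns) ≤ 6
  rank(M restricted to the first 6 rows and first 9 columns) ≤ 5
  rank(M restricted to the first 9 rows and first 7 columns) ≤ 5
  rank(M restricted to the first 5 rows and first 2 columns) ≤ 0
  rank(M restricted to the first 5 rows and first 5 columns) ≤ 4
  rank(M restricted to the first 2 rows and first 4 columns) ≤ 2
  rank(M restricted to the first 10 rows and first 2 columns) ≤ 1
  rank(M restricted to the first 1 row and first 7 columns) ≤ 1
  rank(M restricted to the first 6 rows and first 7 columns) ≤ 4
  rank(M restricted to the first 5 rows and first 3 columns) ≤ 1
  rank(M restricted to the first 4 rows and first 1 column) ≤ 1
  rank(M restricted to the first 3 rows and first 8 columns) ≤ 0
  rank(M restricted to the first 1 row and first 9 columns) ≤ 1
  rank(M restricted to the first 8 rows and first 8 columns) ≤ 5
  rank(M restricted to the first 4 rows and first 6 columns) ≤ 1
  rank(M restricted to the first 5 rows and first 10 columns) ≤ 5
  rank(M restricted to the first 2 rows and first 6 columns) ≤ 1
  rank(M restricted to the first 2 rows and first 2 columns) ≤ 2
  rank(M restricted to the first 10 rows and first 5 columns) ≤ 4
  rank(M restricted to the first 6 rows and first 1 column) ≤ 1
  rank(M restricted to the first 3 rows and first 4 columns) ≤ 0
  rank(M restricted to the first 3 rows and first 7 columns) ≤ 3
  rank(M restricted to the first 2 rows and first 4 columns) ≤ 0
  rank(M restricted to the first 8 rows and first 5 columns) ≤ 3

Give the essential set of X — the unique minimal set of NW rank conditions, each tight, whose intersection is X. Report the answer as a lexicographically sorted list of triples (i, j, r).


Computing R[i][j] = min implied NW-rank bound (n=11, 40 conditions):

  i=1: 0 | 0 | 0 | 0 | 0 | 0 | 0 | 0 | 1 | 1 | 1
  i=2: 0 | 0 | 0 | 0 | 0 | 0 | 0 | 0 | 1 | 2 | 2
  i=3: 0 | 0 | 0 | 0 | 0 | 0 | 0 | 0 | 1 | 2 | 3
  i=4: 0 | 0 | 1 | 1 | 1 | 1 | 1 | 1 | 2 | 3 | 4
  i=5: 0 | 0 | 1 | 2 | 2 | 2 | 2 | 2 | 3 | 4 | 5
  i=6: 0 | 1 | 2 | 3 | 3 | 3 | 3 | 3 | 4 | 5 | 6
  i=7: 0 | 1 | 2 | 3 | 3 | 3 | 3 | 4 | 5 | 6 | 7
  i=8: 0 | 1 | 2 | 3 | 3 | 4 | 4 | 5 | 6 | 7 | 8
  i=9: 0 | 1 | 2 | 3 | 4 | 5 | 5 | 6 | 7 | 8 | 9
  i=10: 0 | 1 | 2 | 3 | 4 | 5 | 6 | 7 | 8 | 9 | 10
  i=11: 1 | 2 | 3 | 4 | 5 | 6 | 7 | 8 | 9 | 10 | 11

second differences of R give the permutation w = (9, 10, 11, 3, 4, 2, 8, 6, 5, 7, 1).

|D(w)|=37, |Ess(w)|=5:

[(3, 8, 0), (5, 2, 0), (7, 7, 3), (8, 5, 3), (10, 1, 0)]


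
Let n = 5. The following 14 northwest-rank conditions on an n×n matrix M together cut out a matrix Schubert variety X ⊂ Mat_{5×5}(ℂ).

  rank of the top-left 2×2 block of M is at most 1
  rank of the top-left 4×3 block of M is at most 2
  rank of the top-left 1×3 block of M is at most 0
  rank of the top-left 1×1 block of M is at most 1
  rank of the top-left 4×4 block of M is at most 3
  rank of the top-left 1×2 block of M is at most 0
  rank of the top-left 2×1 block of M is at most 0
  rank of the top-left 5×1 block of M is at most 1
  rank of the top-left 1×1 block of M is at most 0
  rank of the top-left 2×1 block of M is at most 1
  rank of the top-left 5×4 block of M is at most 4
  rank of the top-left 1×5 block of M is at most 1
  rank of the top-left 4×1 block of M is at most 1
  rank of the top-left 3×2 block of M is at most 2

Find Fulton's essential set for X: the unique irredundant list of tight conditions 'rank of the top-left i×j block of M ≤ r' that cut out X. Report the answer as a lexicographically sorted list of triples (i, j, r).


Propagating the 14 rank bounds to every northwest block:

  i=1: 0 0 0 1 1
  i=2: 0 1 1 2 2
  i=3: 1 2 2 3 3
  i=4: 1 2 2 3 4
  i=5: 1 2 3 4 5

the unique w with this rank table is (4, 2, 1, 5, 3).

ℓ(w)=5; the 3 essential cells (i,j,r):

[(1, 3, 0), (2, 1, 0), (4, 3, 2)]


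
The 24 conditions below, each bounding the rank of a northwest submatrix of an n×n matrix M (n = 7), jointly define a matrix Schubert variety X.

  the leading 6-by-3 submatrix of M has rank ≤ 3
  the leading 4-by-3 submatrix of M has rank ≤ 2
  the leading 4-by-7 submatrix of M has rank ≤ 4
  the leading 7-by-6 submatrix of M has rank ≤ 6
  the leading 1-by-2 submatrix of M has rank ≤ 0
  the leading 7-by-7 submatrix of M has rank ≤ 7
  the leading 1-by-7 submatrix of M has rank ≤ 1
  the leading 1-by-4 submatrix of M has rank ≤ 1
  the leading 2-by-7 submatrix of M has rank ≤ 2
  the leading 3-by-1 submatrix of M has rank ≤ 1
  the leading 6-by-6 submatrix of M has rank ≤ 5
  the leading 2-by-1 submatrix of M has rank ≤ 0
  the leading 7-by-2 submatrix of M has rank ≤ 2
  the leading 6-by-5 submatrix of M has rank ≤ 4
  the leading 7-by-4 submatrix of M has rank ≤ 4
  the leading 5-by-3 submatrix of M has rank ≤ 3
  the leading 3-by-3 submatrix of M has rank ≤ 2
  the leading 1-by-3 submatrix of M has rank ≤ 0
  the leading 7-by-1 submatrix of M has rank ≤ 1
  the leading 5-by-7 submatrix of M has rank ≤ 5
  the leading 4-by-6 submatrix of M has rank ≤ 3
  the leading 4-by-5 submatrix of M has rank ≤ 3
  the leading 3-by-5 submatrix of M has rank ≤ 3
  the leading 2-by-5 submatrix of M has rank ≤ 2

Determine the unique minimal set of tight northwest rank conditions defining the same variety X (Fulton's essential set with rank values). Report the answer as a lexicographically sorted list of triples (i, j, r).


The tightest implied rank at each (i,j), from the 24 conditions:

  i=1: 0  0  0  1  1  1  1
  i=2: 0  1  1  2  2  2  2
  i=3: 1  2  2  3  3  3  3
  i=4: 1  2  2  3  3  3  4
  i=5: 1  2  3  4  4  4  5
  i=6: 1  2  3  4  4  5  6
  i=7: 1  2  3  4  5  6  7

so w = (4, 2, 1, 7, 3, 6, 5).

|D(w)|=8, |Ess(w)|=5:

[(1, 3, 0), (2, 1, 0), (4, 3, 2), (4, 6, 3), (6, 5, 4)]


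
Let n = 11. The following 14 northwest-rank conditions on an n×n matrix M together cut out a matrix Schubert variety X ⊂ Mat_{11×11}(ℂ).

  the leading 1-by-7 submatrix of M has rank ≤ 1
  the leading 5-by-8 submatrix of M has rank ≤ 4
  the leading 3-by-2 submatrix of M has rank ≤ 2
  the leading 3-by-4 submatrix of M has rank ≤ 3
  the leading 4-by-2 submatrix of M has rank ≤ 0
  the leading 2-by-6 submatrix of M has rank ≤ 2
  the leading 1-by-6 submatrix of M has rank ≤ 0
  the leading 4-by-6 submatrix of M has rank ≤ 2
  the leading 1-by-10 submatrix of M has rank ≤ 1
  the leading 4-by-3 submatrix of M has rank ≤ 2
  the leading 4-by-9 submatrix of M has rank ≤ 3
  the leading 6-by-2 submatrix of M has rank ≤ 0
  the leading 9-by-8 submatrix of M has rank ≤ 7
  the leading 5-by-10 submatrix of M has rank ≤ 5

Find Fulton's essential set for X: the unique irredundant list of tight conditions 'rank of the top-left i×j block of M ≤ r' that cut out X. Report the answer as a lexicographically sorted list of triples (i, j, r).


Propagating the 14 rank bounds to every northwest block:

  i=1: 0  0  0  0  0  0  1  1  1  1  1
  i=2: 0  0  1  1  1  1  2  2  2  2  2
  i=3: 0  0  1  2  2  2  3  3  3  3  3
  i=4: 0  0  1  2  2  2  3  3  3  4  4
  i=5: 0  0  1  2  3  3  4  4  4  5  5
  i=6: 0  0  1  2  3  4  5  5  5  6  6
  i=7: 1  1  2  3  4  5  6  6  6  7  7
  i=8: 1  2  3  4  5  6  7  7  7  8  8
  i=9: 1  2  3  4  5  6  7  7  8  9  9
  i=10: 1  2  3  4  5  6  7  8  9  10  10
  i=11: 1  2  3  4  5  6  7  8  9  10  11

reading off 1-entries of Δ²R: w = (7, 3, 4, 10, 5, 6, 1, 2, 9, 8, 11).

5 SE-corners of the 21-cell Rothe diagram give Ess(w):

[(1, 6, 0), (4, 6, 2), (4, 9, 3), (6, 2, 0), (9, 8, 7)]


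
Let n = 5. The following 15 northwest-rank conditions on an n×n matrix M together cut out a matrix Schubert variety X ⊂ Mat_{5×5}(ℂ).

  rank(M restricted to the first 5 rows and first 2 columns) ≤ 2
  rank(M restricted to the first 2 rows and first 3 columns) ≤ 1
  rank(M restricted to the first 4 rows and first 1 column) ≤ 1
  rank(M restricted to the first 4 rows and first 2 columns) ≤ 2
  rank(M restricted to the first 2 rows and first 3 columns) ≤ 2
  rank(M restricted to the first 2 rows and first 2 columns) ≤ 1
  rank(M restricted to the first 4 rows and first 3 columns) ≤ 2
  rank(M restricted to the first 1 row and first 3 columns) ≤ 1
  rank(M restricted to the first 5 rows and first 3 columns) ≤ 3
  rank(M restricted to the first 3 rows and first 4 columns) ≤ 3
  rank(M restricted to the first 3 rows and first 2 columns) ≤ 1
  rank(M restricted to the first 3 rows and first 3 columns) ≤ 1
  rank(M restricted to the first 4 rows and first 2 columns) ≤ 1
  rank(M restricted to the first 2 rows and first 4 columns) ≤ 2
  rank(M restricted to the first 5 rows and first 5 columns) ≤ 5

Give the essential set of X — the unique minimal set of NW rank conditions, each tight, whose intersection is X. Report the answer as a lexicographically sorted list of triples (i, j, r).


Reconstructing r_w from the 15 given conditions:

  1, 1, 1, 1, 1
  1, 1, 1, 2, 2
  1, 1, 1, 2, 3
  1, 1, 2, 3, 4
  1, 2, 3, 4, 5

the unique w with this rank table is (1, 4, 5, 3, 2).

D(w) has 5 cells with 2 SE-corners; essential set:

[(3, 3, 1), (4, 2, 1)]


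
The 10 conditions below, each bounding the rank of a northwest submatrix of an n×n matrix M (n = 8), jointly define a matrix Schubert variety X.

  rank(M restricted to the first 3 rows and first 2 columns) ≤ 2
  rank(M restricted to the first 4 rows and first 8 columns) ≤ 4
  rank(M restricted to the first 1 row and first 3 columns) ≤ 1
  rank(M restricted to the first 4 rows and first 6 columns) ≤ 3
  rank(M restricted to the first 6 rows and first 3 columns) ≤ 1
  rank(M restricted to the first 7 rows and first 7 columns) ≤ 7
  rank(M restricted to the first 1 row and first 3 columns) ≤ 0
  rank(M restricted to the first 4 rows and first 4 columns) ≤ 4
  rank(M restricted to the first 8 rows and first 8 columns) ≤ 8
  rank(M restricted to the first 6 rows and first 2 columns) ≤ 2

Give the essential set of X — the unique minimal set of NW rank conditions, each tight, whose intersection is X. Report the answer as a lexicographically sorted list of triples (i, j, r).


Propagating the 10 rank bounds to every northwest block:

  0, 0, 0, 1, 1, 1, 1, 1
  1, 1, 1, 2, 2, 2, 2, 2
  1, 1, 1, 2, 3, 3, 3, 3
  1, 1, 1, 2, 3, 3, 4, 4
  1, 1, 1, 2, 3, 4, 5, 5
  1, 1, 1, 2, 3, 4, 5, 6
  1, 2, 2, 3, 4, 5, 6, 7
  1, 2, 3, 4, 5, 6, 7, 8

hence w(1..8) = (4, 1, 5, 7, 6, 8, 2, 3).

ℓ(w)=12; the 3 essential cells (i,j,r):

[(1, 3, 0), (4, 6, 3), (6, 3, 1)]
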